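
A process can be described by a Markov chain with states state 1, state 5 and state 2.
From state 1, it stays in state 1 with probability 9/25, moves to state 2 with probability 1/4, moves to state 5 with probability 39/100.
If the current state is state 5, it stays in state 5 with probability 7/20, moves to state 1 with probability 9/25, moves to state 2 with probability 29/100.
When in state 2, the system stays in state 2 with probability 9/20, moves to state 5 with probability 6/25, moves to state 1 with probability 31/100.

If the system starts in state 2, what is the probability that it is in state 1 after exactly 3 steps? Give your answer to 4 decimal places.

Propagate the distribution vector 3 steps from state 2.
After 0 steps: (0.0000, 0.0000, 1.0000)
After 1 step: (0.3100, 0.2400, 0.4500)
After 2 steps: (0.3375, 0.3129, 0.3496)
After 3 steps: (0.3425, 0.3250, 0.3324)
P(in state 1 after 3 steps) = 0.3425

0.3425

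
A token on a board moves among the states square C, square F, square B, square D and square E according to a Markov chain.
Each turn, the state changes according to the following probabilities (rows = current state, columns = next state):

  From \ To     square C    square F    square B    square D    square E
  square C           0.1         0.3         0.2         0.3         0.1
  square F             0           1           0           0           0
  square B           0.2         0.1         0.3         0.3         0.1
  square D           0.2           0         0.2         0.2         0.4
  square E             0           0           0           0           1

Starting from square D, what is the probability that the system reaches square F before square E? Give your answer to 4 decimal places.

0.2159

Let h(s) be the probability of absorption at square F starting from transient state s. Then h(square F) = 1 and h(square E) = 0. By first-step analysis:
h(square C) = 0.1·h(square C) + 0.3·1 + 0.2·h(square B) + 0.3·h(square D) + 0.1·0
h(square B) = 0.2·h(square C) + 0.1·1 + 0.3·h(square B) + 0.3·h(square D) + 0.1·0
h(square D) = 0.2·h(square C) + 0.2·h(square B) + 0.2·h(square D) + 0.4·0
Solving: h(square C) = 0.4886, h(square B) = 0.3750, h(square D) = 0.2159.
Starting from square D, the probability is 0.2159.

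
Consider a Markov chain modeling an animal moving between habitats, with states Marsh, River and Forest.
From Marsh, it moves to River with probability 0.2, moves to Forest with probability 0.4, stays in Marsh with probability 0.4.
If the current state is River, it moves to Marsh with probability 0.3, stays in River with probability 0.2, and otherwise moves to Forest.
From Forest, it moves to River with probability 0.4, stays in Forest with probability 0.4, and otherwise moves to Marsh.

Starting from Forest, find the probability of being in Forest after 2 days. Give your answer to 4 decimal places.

0.4400

Sum over the intermediate state after 1 day:
P = P(Forest→Marsh)·P(Marsh→Forest) + P(Forest→River)·P(River→Forest) + P(Forest→Forest)·P(Forest→Forest)
  = 0.2×0.4 + 0.4×0.5 + 0.4×0.4
  = 0.0800 + 0.2000 + 0.1600 = 0.4400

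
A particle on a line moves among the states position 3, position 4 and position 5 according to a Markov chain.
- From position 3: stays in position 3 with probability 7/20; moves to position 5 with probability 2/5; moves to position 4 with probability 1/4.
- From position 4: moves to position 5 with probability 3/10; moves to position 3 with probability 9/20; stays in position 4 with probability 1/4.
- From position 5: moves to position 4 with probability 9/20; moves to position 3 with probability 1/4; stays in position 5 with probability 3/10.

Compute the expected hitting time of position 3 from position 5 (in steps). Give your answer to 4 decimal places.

3.0769

Let t(s) be the expected number of steps to first reach position 3 from state s, with t(position 3) = 0. Conditioning on the first step:
t(position 4) = 1 + 0.25·t(position 4) + 0.3·t(position 5)
t(position 5) = 1 + 0.45·t(position 4) + 0.3·t(position 5)
Solving: t(position 4) = 2.5641, t(position 5) = 3.0769.
Expected steps from position 5 to position 3: 3.0769.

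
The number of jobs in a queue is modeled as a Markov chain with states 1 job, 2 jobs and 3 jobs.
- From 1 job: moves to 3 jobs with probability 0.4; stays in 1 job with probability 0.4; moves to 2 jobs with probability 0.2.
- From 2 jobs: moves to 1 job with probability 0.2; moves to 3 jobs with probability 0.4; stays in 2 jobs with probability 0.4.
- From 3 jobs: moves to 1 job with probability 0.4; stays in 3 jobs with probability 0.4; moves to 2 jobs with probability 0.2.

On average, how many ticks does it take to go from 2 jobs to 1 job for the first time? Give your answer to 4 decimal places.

3.5714

Let t(s) be the expected number of ticks to first reach 1 job from state s, with t(1 job) = 0. Conditioning on the first tick:
t(2 jobs) = 1 + 0.4·t(2 jobs) + 0.4·t(3 jobs)
t(3 jobs) = 1 + 0.2·t(2 jobs) + 0.4·t(3 jobs)
Solving: t(2 jobs) = 3.5714, t(3 jobs) = 2.8571.
Expected ticks from 2 jobs to 1 job: 3.5714.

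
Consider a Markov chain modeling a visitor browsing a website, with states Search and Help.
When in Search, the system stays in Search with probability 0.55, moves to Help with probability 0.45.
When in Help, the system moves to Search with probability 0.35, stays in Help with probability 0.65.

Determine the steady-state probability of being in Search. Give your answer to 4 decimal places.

Let the stationary distribution be π with π = πP and π_1 + π_2 = 1.
π_1 = 0.55·π_1 + 0.35·π_2
Solving with the normalization constraint gives π = (0.4375, 0.5625).
So the stationary probability of Search is 0.4375.

0.4375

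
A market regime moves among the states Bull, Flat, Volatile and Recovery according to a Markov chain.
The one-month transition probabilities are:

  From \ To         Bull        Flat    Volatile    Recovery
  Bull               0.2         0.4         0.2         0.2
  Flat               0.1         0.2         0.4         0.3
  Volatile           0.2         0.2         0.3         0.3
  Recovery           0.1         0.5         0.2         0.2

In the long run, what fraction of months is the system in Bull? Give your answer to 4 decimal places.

0.1434

Let the stationary distribution be π with π = πP and π_1 + π_2 + π_3 + π_4 = 1.
π_1 = 0.2·π_1 + 0.1·π_2 + 0.2·π_3 + 0.1·π_4
π_2 = 0.4·π_1 + 0.2·π_2 + 0.2·π_3 + 0.5·π_4
π_3 = 0.2·π_1 + 0.4·π_2 + 0.3·π_3 + 0.2·π_4
Solving with the normalization constraint gives π = (0.1434, 0.3066, 0.2904, 0.2597).
So the stationary probability of Bull is 0.1434.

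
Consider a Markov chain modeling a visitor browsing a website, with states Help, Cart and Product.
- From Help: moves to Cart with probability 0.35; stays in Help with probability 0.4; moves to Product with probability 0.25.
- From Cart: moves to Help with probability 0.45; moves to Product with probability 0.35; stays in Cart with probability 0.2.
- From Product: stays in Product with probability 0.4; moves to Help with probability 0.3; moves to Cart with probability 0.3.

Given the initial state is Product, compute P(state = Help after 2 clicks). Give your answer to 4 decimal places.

Sum over the intermediate state after 1 click:
P = P(Product→Help)·P(Help→Help) + P(Product→Cart)·P(Cart→Help) + P(Product→Product)·P(Product→Help)
  = 0.3×0.4 + 0.3×0.45 + 0.4×0.3
  = 0.1200 + 0.1350 + 0.1200 = 0.3750

0.3750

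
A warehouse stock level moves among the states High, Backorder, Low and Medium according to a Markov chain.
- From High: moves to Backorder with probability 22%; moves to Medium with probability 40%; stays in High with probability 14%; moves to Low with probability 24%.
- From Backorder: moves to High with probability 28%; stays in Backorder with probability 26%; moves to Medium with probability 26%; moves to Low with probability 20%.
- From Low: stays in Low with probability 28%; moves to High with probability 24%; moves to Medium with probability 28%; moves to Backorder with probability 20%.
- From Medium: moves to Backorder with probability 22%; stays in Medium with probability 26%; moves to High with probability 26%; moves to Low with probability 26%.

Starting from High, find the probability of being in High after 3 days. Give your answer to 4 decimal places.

Propagate the distribution vector 3 days from High.
After 0 days: (1.0000, 0.0000, 0.0000, 0.0000)
After 1 day: (0.1400, 0.2200, 0.2400, 0.4000)
After 2 days: (0.2428, 0.2240, 0.2488, 0.2844)
After 3 days: (0.2304, 0.2240, 0.2467, 0.2990)
P(in High after 3 days) = 0.2304

0.2304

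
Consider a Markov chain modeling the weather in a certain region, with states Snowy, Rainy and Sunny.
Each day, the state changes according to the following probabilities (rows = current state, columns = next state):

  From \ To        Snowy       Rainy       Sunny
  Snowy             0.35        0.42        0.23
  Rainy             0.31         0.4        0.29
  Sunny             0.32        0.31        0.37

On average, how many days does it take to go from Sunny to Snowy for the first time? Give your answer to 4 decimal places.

Let t(s) be the expected number of days to first reach Snowy from state s, with t(Snowy) = 0. Conditioning on the first day:
t(Rainy) = 1 + 0.4·t(Rainy) + 0.29·t(Sunny)
t(Sunny) = 1 + 0.31·t(Rainy) + 0.37·t(Sunny)
Solving: t(Rainy) = 3.1933, t(Sunny) = 3.1586.
Expected days from Sunny to Snowy: 3.1586.

3.1586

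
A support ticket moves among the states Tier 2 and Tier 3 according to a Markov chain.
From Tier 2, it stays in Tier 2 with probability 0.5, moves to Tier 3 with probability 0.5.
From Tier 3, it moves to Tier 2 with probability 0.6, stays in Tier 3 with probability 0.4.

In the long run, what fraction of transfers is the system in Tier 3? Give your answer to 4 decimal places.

Let the stationary distribution be π with π = πP and π_1 + π_2 = 1.
π_1 = 0.5·π_1 + 0.6·π_2
Solving with the normalization constraint gives π = (0.5455, 0.4545).
So the stationary probability of Tier 3 is 0.4545.

0.4545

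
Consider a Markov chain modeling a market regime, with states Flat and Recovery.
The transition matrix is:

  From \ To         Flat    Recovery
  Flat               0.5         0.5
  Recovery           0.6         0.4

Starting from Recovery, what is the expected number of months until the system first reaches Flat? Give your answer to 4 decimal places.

Let t(s) be the expected number of months to first reach Flat from state s, with t(Flat) = 0. Conditioning on the first month:
t(Recovery) = 1 + 0.4·t(Recovery)
Solving: t(Recovery) = 1.6667.
Expected months from Recovery to Flat: 1.6667.

1.6667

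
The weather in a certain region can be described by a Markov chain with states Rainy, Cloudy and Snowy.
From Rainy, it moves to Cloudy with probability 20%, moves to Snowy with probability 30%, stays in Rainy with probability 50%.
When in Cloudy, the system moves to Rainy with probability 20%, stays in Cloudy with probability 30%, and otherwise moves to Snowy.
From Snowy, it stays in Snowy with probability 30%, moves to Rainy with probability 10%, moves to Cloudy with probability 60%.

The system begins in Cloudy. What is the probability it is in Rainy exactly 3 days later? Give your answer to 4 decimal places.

0.2270

Propagate the distribution vector 3 days from Cloudy.
After 0 days: (0.0000, 1.0000, 0.0000)
After 1 day: (0.2000, 0.3000, 0.5000)
After 2 days: (0.2100, 0.4300, 0.3600)
After 3 days: (0.2270, 0.3870, 0.3860)
P(in Rainy after 3 days) = 0.2270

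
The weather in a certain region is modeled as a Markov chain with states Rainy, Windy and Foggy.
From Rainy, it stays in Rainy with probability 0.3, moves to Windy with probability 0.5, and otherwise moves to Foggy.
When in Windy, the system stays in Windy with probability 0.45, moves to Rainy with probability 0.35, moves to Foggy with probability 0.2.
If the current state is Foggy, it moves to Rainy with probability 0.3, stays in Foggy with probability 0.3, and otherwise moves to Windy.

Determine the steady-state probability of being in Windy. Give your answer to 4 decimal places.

0.4550

Let the stationary distribution be π with π = πP and π_1 + π_2 + π_3 = 1.
π_1 = 0.3·π_1 + 0.35·π_2 + 0.3·π_3
π_2 = 0.5·π_1 + 0.45·π_2 + 0.4·π_3
Solving with the normalization constraint gives π = (0.3228, 0.4550, 0.2222).
So the stationary probability of Windy is 0.4550.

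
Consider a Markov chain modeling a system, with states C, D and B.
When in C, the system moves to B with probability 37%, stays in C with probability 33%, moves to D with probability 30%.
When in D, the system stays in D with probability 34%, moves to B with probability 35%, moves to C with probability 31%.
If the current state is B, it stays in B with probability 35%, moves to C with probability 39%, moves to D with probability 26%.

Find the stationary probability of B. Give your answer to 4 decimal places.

0.3569

Let the stationary distribution be π with π = πP and π_1 + π_2 + π_3 = 1.
π_1 = 0.33·π_1 + 0.31·π_2 + 0.39·π_3
π_2 = 0.3·π_1 + 0.34·π_2 + 0.26·π_3
Solving with the normalization constraint gives π = (0.3455, 0.2976, 0.3569).
So the stationary probability of B is 0.3569.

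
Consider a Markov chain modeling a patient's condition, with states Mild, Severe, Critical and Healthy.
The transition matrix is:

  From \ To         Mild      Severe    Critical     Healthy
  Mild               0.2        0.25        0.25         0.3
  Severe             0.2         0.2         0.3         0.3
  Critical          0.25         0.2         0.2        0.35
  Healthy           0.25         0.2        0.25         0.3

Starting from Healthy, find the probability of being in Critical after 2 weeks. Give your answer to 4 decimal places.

Propagate the distribution vector 2 weeks from Healthy.
After 0 weeks: (0.0000, 0.0000, 0.0000, 1.0000)
After 1 week: (0.2500, 0.2000, 0.2500, 0.3000)
After 2 weeks: (0.2275, 0.2125, 0.2475, 0.3125)
P(in Critical after 2 weeks) = 0.2475

0.2475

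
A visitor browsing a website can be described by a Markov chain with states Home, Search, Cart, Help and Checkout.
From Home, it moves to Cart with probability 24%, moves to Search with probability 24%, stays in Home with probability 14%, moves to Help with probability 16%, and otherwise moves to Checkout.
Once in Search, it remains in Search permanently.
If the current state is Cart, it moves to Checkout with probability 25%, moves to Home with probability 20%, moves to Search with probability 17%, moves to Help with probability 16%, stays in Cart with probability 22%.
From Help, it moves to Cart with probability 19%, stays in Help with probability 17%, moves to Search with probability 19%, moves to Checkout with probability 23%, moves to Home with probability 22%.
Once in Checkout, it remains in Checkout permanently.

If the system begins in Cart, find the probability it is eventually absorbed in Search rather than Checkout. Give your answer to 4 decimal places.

Let h(s) be the probability of absorption at Search starting from transient state s. Then h(Search) = 1 and h(Checkout) = 0. By first-step analysis:
h(Home) = 0.14·h(Home) + 0.24·1 + 0.24·h(Cart) + 0.16·h(Help) + 0.22·0
h(Cart) = 0.2·h(Home) + 0.17·1 + 0.22·h(Cart) + 0.16·h(Help) + 0.25·0
h(Help) = 0.22·h(Home) + 0.19·1 + 0.19·h(Cart) + 0.17·h(Help) + 0.23·0
Solving: h(Home) = 0.4860, h(Cart) = 0.4364, h(Help) = 0.4576.
Starting from Cart, the probability is 0.4364.

0.4364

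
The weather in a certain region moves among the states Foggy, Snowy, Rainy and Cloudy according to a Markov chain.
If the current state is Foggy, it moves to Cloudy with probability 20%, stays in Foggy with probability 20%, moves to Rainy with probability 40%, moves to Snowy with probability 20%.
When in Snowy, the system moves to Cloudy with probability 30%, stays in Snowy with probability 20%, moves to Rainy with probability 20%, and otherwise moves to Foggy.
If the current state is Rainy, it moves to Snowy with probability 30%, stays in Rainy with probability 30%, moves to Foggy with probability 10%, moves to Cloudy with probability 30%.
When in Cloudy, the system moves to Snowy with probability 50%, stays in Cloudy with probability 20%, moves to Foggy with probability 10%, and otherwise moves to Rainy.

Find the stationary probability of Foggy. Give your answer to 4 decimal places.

0.1785

Let the stationary distribution be π with π = πP and π_1 + π_2 + π_3 + π_4 = 1.
π_1 = 0.2·π_1 + 0.3·π_2 + 0.1·π_3 + 0.1·π_4
π_2 = 0.2·π_1 + 0.2·π_2 + 0.3·π_3 + 0.5·π_4
π_3 = 0.4·π_1 + 0.2·π_2 + 0.3·π_3 + 0.2·π_4
Solving with the normalization constraint gives π = (0.1785, 0.3031, 0.2619, 0.2565).
So the stationary probability of Foggy is 0.1785.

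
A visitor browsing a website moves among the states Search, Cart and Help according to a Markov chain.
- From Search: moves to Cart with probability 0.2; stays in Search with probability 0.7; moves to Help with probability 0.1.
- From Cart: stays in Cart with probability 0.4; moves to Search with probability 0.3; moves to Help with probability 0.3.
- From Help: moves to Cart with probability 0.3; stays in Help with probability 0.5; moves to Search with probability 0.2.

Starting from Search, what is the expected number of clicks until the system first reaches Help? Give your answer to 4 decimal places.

Let t(s) be the expected number of clicks to first reach Help from state s, with t(Help) = 0. Conditioning on the first click:
t(Search) = 1 + 0.7·t(Search) + 0.2·t(Cart)
t(Cart) = 1 + 0.3·t(Search) + 0.4·t(Cart)
Solving: t(Search) = 6.6667, t(Cart) = 5.0000.
Expected clicks from Search to Help: 6.6667.

6.6667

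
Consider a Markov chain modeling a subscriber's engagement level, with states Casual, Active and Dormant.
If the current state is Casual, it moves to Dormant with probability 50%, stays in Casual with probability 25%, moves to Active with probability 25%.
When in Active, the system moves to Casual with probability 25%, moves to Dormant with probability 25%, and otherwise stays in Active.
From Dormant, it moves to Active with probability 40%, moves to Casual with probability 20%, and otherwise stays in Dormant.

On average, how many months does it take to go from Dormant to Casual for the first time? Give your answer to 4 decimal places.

Let t(s) be the expected number of months to first reach Casual from state s, with t(Casual) = 0. Conditioning on the first month:
t(Active) = 1 + 0.5·t(Active) + 0.25·t(Dormant)
t(Dormant) = 1 + 0.4·t(Active) + 0.4·t(Dormant)
Solving: t(Active) = 4.2500, t(Dormant) = 4.5000.
Expected months from Dormant to Casual: 4.5000.

4.5000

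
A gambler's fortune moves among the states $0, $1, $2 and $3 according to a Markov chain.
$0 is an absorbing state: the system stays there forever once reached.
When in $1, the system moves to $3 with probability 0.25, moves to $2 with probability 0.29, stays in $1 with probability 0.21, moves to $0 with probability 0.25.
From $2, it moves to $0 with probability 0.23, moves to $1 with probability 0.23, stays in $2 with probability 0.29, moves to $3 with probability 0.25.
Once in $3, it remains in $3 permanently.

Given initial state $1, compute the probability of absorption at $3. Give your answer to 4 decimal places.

0.5059

Let h(s) be the probability of absorption at $3 starting from transient state s. Then h($3) = 1 and h($0) = 0. By first-step analysis:
h($1) = 0.25·0 + 0.21·h($1) + 0.29·h($2) + 0.25·1
h($2) = 0.23·0 + 0.23·h($1) + 0.29·h($2) + 0.25·1
Solving: h($1) = 0.5059, h($2) = 0.5160.
Starting from $1, the probability is 0.5059.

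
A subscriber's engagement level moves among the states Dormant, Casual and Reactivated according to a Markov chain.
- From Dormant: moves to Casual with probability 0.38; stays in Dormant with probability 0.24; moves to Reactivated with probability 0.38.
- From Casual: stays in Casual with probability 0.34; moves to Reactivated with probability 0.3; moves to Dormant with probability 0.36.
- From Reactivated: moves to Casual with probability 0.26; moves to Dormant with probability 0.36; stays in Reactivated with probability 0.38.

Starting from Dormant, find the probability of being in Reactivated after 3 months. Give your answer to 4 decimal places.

Propagate the distribution vector 3 months from Dormant.
After 0 months: (1.0000, 0.0000, 0.0000)
After 1 month: (0.2400, 0.3800, 0.3800)
After 2 months: (0.3312, 0.3192, 0.3496)
After 3 months: (0.3203, 0.3253, 0.3545)
P(in Reactivated after 3 months) = 0.3545

0.3545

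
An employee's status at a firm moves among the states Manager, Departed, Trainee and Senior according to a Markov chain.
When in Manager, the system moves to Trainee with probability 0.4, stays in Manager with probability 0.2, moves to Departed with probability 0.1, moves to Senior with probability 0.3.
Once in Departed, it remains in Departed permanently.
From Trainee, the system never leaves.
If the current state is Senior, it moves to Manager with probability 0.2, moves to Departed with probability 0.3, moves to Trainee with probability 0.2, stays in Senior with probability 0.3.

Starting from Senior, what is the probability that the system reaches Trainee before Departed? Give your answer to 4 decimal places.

0.4800

Let h(s) be the probability of absorption at Trainee starting from transient state s. Then h(Trainee) = 1 and h(Departed) = 0. By first-step analysis:
h(Manager) = 0.2·h(Manager) + 0.1·0 + 0.4·1 + 0.3·h(Senior)
h(Senior) = 0.2·h(Manager) + 0.3·0 + 0.2·1 + 0.3·h(Senior)
Solving: h(Manager) = 0.6800, h(Senior) = 0.4800.
Starting from Senior, the probability is 0.4800.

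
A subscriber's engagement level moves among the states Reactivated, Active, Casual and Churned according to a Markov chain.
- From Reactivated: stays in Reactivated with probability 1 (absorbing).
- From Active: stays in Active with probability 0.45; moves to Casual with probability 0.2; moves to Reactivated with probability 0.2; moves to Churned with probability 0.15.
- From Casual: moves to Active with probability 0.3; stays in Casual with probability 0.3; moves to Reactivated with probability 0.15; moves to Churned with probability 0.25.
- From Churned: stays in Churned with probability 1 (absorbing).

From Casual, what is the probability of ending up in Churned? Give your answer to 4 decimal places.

0.5615

Let h(s) be the probability of absorption at Churned starting from transient state s. Then h(Churned) = 1 and h(Reactivated) = 0. By first-step analysis:
h(Active) = 0.2·0 + 0.45·h(Active) + 0.2·h(Casual) + 0.15·1
h(Casual) = 0.15·0 + 0.3·h(Active) + 0.3·h(Casual) + 0.25·1
Solving: h(Active) = 0.4769, h(Casual) = 0.5615.
Starting from Casual, the probability is 0.5615.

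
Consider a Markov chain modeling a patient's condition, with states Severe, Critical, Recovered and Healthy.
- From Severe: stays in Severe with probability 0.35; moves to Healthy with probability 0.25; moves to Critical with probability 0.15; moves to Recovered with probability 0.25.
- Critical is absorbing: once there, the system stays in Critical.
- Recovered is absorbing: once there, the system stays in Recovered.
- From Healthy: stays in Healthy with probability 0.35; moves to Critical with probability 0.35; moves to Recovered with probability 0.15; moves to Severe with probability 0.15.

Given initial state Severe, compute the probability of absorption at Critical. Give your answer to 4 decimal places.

0.4805

Let h(s) be the probability of absorption at Critical starting from transient state s. Then h(Critical) = 1 and h(Recovered) = 0. By first-step analysis:
h(Severe) = 0.35·h(Severe) + 0.15·1 + 0.25·0 + 0.25·h(Healthy)
h(Healthy) = 0.15·h(Severe) + 0.35·1 + 0.15·0 + 0.35·h(Healthy)
Solving: h(Severe) = 0.4805, h(Healthy) = 0.6494.
Starting from Severe, the probability is 0.4805.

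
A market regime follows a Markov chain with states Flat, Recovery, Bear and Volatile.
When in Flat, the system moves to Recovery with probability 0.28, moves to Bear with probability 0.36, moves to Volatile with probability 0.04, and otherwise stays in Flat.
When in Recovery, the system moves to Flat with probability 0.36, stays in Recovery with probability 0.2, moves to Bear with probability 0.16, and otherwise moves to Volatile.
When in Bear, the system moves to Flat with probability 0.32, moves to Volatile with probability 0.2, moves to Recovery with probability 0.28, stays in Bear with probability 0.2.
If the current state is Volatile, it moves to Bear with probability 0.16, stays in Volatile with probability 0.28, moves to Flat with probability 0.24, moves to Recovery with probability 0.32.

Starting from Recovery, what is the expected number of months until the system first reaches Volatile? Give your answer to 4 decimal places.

Let t(s) be the expected number of months to first reach Volatile from state s, with t(Volatile) = 0. Conditioning on the first month:
t(Flat) = 1 + 0.32·t(Flat) + 0.28·t(Recovery) + 0.36·t(Bear)
t(Recovery) = 1 + 0.36·t(Flat) + 0.2·t(Recovery) + 0.16·t(Bear)
t(Bear) = 1 + 0.32·t(Flat) + 0.28·t(Recovery) + 0.2·t(Bear)
Solving: t(Flat) = 6.9096, t(Recovery) = 5.5507, t(Bear) = 5.9566.
Expected months from Recovery to Volatile: 5.5507.

5.5507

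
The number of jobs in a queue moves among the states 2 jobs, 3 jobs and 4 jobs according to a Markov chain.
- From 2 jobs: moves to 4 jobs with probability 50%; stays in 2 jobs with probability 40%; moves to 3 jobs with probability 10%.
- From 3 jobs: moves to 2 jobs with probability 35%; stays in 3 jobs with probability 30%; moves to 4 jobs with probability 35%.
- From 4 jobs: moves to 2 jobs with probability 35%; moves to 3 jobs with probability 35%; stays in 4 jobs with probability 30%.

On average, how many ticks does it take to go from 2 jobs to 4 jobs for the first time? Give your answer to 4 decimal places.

Let t(s) be the expected number of ticks to first reach 4 jobs from state s, with t(4 jobs) = 0. Conditioning on the first tick:
t(2 jobs) = 1 + 0.4·t(2 jobs) + 0.1·t(3 jobs)
t(3 jobs) = 1 + 0.35·t(2 jobs) + 0.3·t(3 jobs)
Solving: t(2 jobs) = 2.0779, t(3 jobs) = 2.4675.
Expected ticks from 2 jobs to 4 jobs: 2.0779.

2.0779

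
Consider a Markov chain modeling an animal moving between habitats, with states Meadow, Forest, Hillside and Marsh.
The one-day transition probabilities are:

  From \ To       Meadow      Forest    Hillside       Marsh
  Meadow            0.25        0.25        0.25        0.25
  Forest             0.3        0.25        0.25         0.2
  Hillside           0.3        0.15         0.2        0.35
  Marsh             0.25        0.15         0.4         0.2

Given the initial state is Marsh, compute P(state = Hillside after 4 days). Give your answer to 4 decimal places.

Propagate the distribution vector 4 days from Marsh.
After 0 days: (0.0000, 0.0000, 0.0000, 1.0000)
After 1 day: (0.2500, 0.1500, 0.4000, 0.2000)
After 2 days: (0.2775, 0.1900, 0.2600, 0.2725)
After 3 days: (0.2725, 0.1968, 0.2779, 0.2529)
After 4 days: (0.2737, 0.1969, 0.2740, 0.2553)
P(in Hillside after 4 days) = 0.2740

0.2740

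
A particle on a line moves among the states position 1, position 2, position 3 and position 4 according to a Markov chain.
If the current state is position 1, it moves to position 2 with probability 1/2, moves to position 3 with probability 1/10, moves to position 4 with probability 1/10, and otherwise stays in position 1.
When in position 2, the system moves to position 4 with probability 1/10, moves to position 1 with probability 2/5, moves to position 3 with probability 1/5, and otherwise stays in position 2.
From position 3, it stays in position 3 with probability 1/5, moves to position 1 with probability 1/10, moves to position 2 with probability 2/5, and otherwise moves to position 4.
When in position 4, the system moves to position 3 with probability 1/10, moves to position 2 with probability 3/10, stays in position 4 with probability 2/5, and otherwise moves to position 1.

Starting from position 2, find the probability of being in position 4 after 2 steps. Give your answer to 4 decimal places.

Propagate the distribution vector 2 steps from position 2.
After 0 steps: (0.0000, 1.0000, 0.0000, 0.0000)
After 1 step: (0.4000, 0.3000, 0.2000, 0.1000)
After 2 steps: (0.2800, 0.4000, 0.1500, 0.1700)
P(in position 4 after 2 steps) = 0.1700

0.1700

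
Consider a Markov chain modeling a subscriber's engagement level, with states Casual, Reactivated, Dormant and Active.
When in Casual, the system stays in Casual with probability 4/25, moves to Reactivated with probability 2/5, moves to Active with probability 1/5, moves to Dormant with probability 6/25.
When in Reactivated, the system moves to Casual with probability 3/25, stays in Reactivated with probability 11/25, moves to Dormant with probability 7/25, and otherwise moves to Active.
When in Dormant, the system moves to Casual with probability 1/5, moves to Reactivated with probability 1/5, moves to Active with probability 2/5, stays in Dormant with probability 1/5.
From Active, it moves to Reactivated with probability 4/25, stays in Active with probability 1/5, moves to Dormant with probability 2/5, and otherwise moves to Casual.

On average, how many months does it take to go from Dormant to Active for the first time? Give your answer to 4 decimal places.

Let t(s) be the expected number of months to first reach Active from state s, with t(Active) = 0. Conditioning on the first month:
t(Casual) = 1 + 0.16·t(Casual) + 0.4·t(Reactivated) + 0.24·t(Dormant)
t(Reactivated) = 1 + 0.12·t(Casual) + 0.44·t(Reactivated) + 0.28·t(Dormant)
t(Dormant) = 1 + 0.2·t(Casual) + 0.2·t(Reactivated) + 0.2·t(Dormant)
Solving: t(Casual) = 4.2673, t(Reactivated) = 4.4098, t(Dormant) = 3.4193.
Expected months from Dormant to Active: 3.4193.

3.4193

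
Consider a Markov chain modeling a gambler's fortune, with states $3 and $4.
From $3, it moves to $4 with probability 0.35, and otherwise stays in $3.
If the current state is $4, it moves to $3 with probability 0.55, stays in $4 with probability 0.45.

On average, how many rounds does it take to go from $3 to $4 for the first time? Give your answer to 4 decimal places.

Let t(s) be the expected number of rounds to first reach $4 from state s, with t($4) = 0. Conditioning on the first round:
t($3) = 1 + 0.65·t($3)
Solving: t($3) = 2.8571.
Expected rounds from $3 to $4: 2.8571.

2.8571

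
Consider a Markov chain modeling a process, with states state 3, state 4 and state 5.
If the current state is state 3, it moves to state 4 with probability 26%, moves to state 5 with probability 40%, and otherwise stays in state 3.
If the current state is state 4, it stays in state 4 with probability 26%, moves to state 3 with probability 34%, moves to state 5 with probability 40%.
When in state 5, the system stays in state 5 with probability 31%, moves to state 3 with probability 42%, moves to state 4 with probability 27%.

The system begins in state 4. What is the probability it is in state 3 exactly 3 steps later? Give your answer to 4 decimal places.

0.3691

Propagate the distribution vector 3 steps from state 4.
After 0 steps: (0.0000, 1.0000, 0.0000)
After 1 step: (0.3400, 0.2600, 0.4000)
After 2 steps: (0.3720, 0.2640, 0.3640)
After 3 steps: (0.3691, 0.2636, 0.3672)
P(in state 3 after 3 steps) = 0.3691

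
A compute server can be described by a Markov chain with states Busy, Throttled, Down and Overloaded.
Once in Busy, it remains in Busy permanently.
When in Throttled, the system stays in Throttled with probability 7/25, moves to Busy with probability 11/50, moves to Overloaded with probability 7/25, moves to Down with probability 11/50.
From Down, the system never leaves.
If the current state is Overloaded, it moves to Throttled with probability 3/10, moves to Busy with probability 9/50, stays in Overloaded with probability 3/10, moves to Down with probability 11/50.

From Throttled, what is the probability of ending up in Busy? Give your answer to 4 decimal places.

Let h(s) be the probability of absorption at Busy starting from transient state s. Then h(Busy) = 1 and h(Down) = 0. By first-step analysis:
h(Throttled) = 0.22·1 + 0.28·h(Throttled) + 0.22·0 + 0.28·h(Overloaded)
h(Overloaded) = 0.18·1 + 0.3·h(Throttled) + 0.22·0 + 0.3·h(Overloaded)
Solving: h(Throttled) = 0.4867, h(Overloaded) = 0.4657.
Starting from Throttled, the probability is 0.4867.

0.4867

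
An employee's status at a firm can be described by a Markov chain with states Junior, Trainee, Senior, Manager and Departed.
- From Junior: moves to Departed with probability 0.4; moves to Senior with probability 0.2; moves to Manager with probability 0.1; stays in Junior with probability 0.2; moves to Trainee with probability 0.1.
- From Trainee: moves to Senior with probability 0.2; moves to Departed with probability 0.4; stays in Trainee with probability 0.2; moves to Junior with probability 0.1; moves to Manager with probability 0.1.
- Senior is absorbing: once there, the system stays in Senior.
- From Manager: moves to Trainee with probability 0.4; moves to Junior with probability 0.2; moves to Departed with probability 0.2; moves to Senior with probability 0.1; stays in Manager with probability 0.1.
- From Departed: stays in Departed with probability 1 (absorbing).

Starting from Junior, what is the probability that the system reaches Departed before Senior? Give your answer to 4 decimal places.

0.6667

Let h(s) be the probability of absorption at Departed starting from transient state s. Then h(Departed) = 1 and h(Senior) = 0. By first-step analysis:
h(Junior) = 0.2·h(Junior) + 0.1·h(Trainee) + 0.2·0 + 0.1·h(Manager) + 0.4·1
h(Trainee) = 0.1·h(Junior) + 0.2·h(Trainee) + 0.2·0 + 0.1·h(Manager) + 0.4·1
h(Manager) = 0.2·h(Junior) + 0.4·h(Trainee) + 0.1·0 + 0.1·h(Manager) + 0.2·1
Solving: h(Junior) = 0.6667, h(Trainee) = 0.6667, h(Manager) = 0.6667.
Starting from Junior, the probability is 0.6667.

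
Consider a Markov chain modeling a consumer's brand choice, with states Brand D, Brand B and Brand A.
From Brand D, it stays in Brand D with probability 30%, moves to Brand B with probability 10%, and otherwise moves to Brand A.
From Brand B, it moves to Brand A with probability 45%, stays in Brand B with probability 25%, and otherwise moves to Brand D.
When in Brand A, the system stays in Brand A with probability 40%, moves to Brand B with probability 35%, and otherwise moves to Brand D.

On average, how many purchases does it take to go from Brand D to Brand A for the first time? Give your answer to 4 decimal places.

1.7172

Let t(s) be the expected number of purchases to first reach Brand A from state s, with t(Brand A) = 0. Conditioning on the first purchase:
t(Brand D) = 1 + 0.3·t(Brand D) + 0.1·t(Brand B)
t(Brand B) = 1 + 0.3·t(Brand D) + 0.25·t(Brand B)
Solving: t(Brand D) = 1.7172, t(Brand B) = 2.0202.
Expected purchases from Brand D to Brand A: 1.7172.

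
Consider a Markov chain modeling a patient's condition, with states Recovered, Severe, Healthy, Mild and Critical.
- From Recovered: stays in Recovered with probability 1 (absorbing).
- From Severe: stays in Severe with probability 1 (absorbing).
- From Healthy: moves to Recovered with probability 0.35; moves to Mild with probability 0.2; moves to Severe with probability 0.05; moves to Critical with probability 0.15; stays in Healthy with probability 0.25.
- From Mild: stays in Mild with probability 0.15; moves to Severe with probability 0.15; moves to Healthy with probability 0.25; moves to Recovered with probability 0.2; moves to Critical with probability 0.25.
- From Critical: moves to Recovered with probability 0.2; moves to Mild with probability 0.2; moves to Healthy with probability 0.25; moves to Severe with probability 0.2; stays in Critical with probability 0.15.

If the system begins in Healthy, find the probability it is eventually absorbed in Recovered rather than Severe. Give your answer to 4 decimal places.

0.7582

Let h(s) be the probability of absorption at Recovered starting from transient state s. Then h(Recovered) = 1 and h(Severe) = 0. By first-step analysis:
h(Healthy) = 0.35·1 + 0.05·0 + 0.25·h(Healthy) + 0.2·h(Mild) + 0.15·h(Critical)
h(Mild) = 0.2·1 + 0.15·0 + 0.25·h(Healthy) + 0.15·h(Mild) + 0.25·h(Critical)
h(Critical) = 0.2·1 + 0.2·0 + 0.25·h(Healthy) + 0.2·h(Mild) + 0.15·h(Critical)
Solving: h(Healthy) = 0.7582, h(Mild) = 0.6372, h(Critical) = 0.6082.
Starting from Healthy, the probability is 0.7582.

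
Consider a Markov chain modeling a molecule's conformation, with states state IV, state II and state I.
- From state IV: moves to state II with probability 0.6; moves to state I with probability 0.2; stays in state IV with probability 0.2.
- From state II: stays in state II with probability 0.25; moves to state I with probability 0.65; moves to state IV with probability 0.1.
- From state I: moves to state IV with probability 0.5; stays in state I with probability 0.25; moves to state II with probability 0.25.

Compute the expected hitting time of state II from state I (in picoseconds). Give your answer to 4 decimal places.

2.6000

Let t(s) be the expected number of picoseconds to first reach state II from state s, with t(state II) = 0. Conditioning on the first picosecond:
t(state IV) = 1 + 0.2·t(state IV) + 0.2·t(state I)
t(state I) = 1 + 0.5·t(state IV) + 0.25·t(state I)
Solving: t(state IV) = 1.9000, t(state I) = 2.6000.
Expected picoseconds from state I to state II: 2.6000.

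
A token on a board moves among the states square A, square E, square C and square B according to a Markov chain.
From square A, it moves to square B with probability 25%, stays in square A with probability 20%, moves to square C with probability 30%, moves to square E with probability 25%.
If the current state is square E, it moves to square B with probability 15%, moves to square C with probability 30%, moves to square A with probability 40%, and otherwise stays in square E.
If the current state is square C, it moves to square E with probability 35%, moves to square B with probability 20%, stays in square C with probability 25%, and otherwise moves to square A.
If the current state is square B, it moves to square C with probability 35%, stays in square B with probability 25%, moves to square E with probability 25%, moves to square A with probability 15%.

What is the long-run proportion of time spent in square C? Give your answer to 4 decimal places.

Let the stationary distribution be π with π = πP and π_1 + π_2 + π_3 + π_4 = 1.
π_1 = 0.2·π_1 + 0.4·π_2 + 0.2·π_3 + 0.15·π_4
π_2 = 0.25·π_1 + 0.15·π_2 + 0.35·π_3 + 0.25·π_4
π_3 = 0.3·π_1 + 0.3·π_2 + 0.25·π_3 + 0.35·π_4
Solving with the normalization constraint gives π = (0.2403, 0.2542, 0.2957, 0.2098).
So the stationary probability of square C is 0.2957.

0.2957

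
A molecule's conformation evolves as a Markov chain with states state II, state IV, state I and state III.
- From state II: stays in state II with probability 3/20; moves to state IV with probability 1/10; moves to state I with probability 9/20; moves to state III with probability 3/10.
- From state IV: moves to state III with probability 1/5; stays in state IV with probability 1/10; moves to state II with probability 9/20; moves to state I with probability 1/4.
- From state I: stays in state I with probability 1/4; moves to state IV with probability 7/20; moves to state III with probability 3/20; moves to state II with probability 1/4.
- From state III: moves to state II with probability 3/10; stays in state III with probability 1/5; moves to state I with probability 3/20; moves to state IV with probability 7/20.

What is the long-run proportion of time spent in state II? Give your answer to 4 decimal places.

Let the stationary distribution be π with π = πP and π_1 + π_2 + π_3 + π_4 = 1.
π_1 = 0.15·π_1 + 0.45·π_2 + 0.25·π_3 + 0.3·π_4
π_2 = 0.1·π_1 + 0.1·π_2 + 0.35·π_3 + 0.35·π_4
π_3 = 0.45·π_1 + 0.25·π_2 + 0.25·π_3 + 0.15·π_4
Solving with the normalization constraint gives π = (0.2778, 0.2244, 0.2842, 0.2136).
So the stationary probability of state II is 0.2778.

0.2778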